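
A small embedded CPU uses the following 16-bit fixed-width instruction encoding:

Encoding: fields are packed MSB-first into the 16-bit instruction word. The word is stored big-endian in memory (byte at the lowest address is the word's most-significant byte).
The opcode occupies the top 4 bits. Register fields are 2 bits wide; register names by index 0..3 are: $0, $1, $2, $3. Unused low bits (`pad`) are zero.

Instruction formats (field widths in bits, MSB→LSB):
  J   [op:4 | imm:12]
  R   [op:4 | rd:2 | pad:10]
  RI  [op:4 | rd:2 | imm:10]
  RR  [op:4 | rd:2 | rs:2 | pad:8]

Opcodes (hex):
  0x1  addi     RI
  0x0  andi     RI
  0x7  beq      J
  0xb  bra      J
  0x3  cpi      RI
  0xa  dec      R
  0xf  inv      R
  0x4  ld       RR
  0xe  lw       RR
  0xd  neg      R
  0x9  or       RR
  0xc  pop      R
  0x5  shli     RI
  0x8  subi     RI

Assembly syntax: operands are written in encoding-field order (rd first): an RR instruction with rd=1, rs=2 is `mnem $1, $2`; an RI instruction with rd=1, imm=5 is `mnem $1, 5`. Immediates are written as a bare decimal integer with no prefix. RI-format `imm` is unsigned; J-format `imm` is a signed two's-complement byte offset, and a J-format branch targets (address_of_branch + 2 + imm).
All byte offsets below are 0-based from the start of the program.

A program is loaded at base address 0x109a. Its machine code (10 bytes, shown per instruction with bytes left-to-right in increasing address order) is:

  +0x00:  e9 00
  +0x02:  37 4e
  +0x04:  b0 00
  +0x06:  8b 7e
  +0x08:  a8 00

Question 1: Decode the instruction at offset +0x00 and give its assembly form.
+0x00: e9 00 ⇒ word 0xe900 (big)
  opcode bits[15:12]=0xe: lw/RR
  rd: (w>>10)&0x3=0x2 → $2
  rs: (w>>8)&0x3=0x1 → $1

lw $2, $1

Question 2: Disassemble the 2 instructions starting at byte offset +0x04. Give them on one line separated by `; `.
bra 0; subi $2, 894

+0x04: b0 00 ⇒ word 0xb000 (big)
  opcode bits[15:12]=0xb: bra/J
  [11:0] imm=0 = 0
+0x06: 8b 7e ⇒ word 0x8b7e (big)
  opcode bits[15:12]=0x8: subi/RI
  [11:10] rd=2 = $2
  [9:0] imm=894 = 894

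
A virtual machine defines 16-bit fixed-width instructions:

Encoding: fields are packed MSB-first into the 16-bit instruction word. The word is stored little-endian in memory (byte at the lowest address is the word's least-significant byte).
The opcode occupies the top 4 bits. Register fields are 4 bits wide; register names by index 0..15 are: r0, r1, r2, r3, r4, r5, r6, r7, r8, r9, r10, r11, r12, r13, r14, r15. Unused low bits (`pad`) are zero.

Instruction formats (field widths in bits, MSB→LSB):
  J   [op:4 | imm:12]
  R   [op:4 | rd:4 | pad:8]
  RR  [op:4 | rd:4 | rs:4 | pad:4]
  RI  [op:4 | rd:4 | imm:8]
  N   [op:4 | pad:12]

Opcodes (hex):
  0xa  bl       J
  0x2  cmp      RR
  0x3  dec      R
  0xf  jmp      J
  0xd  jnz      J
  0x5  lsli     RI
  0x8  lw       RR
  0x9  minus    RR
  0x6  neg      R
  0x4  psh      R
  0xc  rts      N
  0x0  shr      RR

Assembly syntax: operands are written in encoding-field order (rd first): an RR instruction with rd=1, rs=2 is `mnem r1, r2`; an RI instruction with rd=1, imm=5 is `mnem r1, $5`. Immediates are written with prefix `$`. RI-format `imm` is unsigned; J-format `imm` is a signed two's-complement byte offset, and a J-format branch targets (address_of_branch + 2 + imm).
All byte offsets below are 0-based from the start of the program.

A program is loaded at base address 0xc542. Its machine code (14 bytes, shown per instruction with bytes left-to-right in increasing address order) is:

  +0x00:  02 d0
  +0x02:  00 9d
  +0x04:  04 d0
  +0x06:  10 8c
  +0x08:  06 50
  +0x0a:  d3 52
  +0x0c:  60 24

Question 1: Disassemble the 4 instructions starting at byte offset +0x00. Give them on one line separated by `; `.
jnz $2; minus r13, r0; jnz $4; lw r12, r1

[00] 02 d0 → 0xd002
  op=0xd002>>12=0xd ⇒ jnz (J)
  imm@[11:0]=0x2 ⇒ $2
[02] 00 9d → 0x9d00
  op=0x9d00>>12=0x9 ⇒ minus (RR)
  rd@[11:8]=0xd ⇒ r13
  rs@[7:4]=0x0 ⇒ r0
[04] 04 d0 → 0xd004
  op=0xd004>>12=0xd ⇒ jnz (J)
  imm@[11:0]=0x4 ⇒ $4
[06] 10 8c → 0x8c10
  op=0x8c10>>12=0x8 ⇒ lw (RR)
  rd@[11:8]=0xc ⇒ r12
  rs@[7:4]=0x1 ⇒ r1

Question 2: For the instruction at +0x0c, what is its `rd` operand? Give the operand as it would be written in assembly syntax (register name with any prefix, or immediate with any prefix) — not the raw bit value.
r4

@+0c  little-endian(60 24) = 0x2460
  top 4b → 0x2 → cmp [RR]
  [11:8] rd=4 = r4
  [7:4] rs=6 = r6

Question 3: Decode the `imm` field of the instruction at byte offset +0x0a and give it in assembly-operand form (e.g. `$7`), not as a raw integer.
@+0a  little-endian(d3 52) = 0x52d3
  op=0x52d3>>12=0x5 ⇒ lsli (RI)
  rd@[11:8]=0x2 ⇒ r2
  imm@[7:0]=0xd3 ⇒ $211

$211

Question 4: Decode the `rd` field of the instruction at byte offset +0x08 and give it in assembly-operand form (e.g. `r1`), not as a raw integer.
+0x08: 06 50 ⇒ word 0x5006 (little)
  op=0x5006>>12=0x5 ⇒ lsli (RI)
  [11:8] rd=0 = r0
  [7:0] imm=6 = $6

r0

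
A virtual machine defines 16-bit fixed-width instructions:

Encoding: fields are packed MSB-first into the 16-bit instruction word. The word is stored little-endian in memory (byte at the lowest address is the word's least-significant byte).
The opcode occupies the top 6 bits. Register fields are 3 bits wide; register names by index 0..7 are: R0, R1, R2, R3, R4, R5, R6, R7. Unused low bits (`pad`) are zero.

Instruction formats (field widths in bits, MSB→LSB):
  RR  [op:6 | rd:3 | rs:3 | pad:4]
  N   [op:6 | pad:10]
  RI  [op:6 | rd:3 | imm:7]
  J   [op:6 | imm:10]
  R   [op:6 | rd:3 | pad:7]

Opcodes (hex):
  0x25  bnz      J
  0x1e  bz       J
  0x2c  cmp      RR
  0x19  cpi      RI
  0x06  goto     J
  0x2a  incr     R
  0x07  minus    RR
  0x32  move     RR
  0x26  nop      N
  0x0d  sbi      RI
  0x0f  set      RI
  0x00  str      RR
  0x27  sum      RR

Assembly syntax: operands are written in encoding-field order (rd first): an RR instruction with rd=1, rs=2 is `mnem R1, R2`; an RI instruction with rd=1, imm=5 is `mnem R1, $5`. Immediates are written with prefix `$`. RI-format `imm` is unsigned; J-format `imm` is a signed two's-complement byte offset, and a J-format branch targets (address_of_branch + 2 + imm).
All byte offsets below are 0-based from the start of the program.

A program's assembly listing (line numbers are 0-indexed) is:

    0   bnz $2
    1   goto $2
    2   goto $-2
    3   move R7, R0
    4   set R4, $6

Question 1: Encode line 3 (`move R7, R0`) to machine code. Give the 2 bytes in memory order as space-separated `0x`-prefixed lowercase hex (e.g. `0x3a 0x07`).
L3: move op=0x32:6|rd=7:3|rs=0:3|pad=0:4 ⇒ 0xcb80 ⇒ little 80 cb

0x80 0xcb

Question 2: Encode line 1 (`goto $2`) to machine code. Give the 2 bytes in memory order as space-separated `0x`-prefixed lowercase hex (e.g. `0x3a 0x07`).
0x02 0x18

L1: goto op=0x6:6|imm=2:10 ⇒ 0x1802 ⇒ little 02 18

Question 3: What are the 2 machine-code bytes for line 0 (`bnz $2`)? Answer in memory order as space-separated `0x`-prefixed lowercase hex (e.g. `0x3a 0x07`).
0. bnz fields op=0x25:6|imm=2:10 → word 9402h → 02 94

0x02 0x94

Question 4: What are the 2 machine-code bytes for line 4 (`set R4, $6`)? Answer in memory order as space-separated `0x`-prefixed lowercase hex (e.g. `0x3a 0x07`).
4. set fields op=0xf:6|rd=4:3|imm=6:7 → word 3e06h → 06 3e

0x06 0x3e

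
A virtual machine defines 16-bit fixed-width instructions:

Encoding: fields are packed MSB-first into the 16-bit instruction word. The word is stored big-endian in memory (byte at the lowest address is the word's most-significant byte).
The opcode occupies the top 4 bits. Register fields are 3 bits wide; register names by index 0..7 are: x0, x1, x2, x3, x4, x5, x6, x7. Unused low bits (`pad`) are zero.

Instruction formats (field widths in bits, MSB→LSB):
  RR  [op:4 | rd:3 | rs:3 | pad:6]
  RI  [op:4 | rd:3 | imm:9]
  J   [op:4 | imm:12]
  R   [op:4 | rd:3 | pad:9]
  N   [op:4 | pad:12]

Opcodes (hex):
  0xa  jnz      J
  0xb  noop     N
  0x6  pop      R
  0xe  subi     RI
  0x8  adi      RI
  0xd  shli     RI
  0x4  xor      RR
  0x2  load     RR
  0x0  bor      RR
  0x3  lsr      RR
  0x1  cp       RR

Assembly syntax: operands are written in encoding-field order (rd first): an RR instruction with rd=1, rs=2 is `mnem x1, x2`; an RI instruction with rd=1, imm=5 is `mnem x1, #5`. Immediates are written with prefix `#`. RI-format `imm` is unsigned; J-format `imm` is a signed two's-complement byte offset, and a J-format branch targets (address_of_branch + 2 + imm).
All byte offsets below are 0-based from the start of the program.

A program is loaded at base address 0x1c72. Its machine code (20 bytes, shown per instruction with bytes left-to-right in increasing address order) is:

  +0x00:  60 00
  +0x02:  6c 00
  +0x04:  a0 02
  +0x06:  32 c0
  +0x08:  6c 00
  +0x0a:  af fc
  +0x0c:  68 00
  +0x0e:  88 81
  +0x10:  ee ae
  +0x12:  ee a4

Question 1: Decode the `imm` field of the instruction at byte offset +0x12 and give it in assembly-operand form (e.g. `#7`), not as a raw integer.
#164

off 0x12: read ee a4 as big → 0xeea4
  top 4b → 0xe → subi [RI]
  rd@[11:9]=0x7 ⇒ x7
  imm@[8:0]=0xa4 ⇒ #164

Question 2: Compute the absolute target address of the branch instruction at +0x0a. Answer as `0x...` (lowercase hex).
0x1c7a

+0x0a: af fc ⇒ word 0xaffc (big)
  op=0xaffc>>12=0xa ⇒ jnz (J)
  [11:0] imm=4092 (s12→-4) = #-4
  target = base 0x1c72 + off 0x0a + 2 + imm -4 = 0x1c7a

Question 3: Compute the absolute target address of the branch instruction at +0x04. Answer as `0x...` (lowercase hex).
0x1c7a

+0x04: a0 02 ⇒ word 0xa002 (big)
  op=0xa002>>12=0xa ⇒ jnz (J)
  imm@[11:0]=0x2 ⇒ #2
  target = base 0x1c72 + off 0x04 + 2 + imm 2 = 0x1c7a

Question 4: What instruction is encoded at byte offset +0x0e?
adi x4, #129

+0x0e: 88 81 ⇒ word 0x8881 (big)
  opcode bits[15:12]=0x8: adi/RI
  rd: (w>>9)&0x7=0x4 → x4
  imm: (w>>0)&0x1ff=0x81 → #129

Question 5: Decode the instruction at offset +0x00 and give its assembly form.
[00] 60 00 → 0x6000
  opcode bits[15:12]=0x6: pop/R
  rd: (w>>9)&0x7=0x0 → x0

pop x0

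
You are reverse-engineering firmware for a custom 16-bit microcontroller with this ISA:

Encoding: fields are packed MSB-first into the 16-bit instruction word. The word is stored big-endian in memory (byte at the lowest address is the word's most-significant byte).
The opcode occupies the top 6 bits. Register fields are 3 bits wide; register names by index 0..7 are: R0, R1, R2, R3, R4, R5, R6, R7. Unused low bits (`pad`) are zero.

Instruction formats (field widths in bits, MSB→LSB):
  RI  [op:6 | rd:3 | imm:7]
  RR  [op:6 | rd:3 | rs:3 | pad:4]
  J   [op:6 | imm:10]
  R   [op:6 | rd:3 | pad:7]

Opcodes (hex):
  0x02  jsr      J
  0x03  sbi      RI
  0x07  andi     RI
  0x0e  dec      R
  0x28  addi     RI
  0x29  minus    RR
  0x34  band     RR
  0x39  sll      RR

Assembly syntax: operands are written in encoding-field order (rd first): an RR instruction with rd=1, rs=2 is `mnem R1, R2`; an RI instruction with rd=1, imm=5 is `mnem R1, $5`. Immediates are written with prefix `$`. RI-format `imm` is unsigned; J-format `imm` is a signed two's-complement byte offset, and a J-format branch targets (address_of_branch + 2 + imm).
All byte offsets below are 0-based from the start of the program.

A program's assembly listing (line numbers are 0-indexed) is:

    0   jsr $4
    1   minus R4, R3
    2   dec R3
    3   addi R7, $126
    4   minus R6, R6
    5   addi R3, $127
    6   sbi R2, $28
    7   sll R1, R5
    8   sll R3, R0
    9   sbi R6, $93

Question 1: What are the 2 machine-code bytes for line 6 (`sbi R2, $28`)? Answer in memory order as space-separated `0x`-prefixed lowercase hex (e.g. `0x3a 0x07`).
0x0d 0x1c

line 6 (sbi): pack op=0x3:6|rd=2:3|imm=28:7 = 0x0d1c; big→ 0d 1c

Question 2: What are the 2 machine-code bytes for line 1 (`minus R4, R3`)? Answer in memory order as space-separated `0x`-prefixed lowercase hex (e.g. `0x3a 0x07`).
1. minus fields op=0x29:6|rd=4:3|rs=3:3|pad=0:4 → word a630h → a6 30

0xa6 0x30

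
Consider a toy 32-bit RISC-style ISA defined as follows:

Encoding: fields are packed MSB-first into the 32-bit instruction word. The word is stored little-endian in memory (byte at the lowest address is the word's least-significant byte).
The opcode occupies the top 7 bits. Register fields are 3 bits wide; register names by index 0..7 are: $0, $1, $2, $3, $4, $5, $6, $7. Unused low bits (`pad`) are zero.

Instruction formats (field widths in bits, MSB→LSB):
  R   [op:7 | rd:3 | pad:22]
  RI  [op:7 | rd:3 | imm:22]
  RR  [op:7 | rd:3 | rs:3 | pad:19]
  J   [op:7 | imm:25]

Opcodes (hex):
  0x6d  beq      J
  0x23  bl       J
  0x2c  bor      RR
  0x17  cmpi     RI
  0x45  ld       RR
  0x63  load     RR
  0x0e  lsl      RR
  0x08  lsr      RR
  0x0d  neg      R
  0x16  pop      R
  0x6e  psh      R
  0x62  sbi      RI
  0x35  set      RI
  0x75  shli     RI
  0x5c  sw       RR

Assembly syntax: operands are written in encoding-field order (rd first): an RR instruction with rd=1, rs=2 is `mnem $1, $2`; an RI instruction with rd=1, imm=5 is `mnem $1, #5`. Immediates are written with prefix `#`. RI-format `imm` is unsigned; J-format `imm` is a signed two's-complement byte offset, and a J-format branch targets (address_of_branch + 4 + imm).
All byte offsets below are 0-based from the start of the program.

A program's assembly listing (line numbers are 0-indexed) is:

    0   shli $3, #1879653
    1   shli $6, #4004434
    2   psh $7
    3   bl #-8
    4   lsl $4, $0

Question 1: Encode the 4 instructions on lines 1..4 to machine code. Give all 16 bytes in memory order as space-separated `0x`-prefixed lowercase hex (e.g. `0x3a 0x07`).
0x52 0x1a 0xbd 0xeb 0x00 0x00 0xc0 0xdd 0xf8 0xff 0xff 0x47 0x00 0x00 0x00 0x1d

1. shli fields op=0x75:7|rd=6:3|imm=4004434:22 → word ebbd1a52h → 52 1a bd eb
2. psh fields op=0x6e:7|rd=7:3|pad=0:22 → word ddc00000h → 00 00 c0 dd
3. bl fields op=0x23:7|imm=-8:25 → word 47fffff8h → f8 ff ff 47
4. lsl fields op=0xe:7|rd=4:3|rs=0:3|pad=0:19 → word 1d000000h → 00 00 00 1d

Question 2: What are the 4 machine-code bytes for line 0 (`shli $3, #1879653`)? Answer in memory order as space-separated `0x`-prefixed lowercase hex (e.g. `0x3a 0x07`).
0x65 0xae 0xdc 0xea

0. shli fields op=0x75:7|rd=3:3|imm=1879653:22 → word eadcae65h → 65 ae dc ea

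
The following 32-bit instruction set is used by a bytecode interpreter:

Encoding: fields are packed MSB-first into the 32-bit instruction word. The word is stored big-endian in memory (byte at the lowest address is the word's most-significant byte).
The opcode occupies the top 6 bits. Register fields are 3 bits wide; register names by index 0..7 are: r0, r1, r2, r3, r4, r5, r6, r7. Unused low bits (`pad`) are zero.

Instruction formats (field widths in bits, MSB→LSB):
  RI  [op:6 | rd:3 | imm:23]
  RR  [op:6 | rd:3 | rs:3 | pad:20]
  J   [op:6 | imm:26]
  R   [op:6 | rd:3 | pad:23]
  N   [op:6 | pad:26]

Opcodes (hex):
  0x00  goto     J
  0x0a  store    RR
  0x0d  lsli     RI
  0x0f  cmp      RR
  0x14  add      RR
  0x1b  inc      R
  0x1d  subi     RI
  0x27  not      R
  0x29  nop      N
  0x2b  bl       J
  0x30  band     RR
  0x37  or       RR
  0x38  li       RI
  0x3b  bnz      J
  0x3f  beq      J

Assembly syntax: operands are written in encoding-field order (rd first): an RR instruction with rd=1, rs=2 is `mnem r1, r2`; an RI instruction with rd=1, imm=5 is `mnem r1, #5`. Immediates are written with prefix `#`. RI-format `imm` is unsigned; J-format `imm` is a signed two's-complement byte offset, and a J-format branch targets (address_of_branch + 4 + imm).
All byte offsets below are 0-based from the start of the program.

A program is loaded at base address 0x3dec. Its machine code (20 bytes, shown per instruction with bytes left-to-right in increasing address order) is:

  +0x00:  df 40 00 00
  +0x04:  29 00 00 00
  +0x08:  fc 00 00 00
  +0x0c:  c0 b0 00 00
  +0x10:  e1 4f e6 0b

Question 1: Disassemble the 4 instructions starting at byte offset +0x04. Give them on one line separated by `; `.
store r2, r0; beq #0; band r1, r3; li r2, #5236235

@+04  big-endian(29 00 00 00) = 0x29000000
  top 6b → 0xa → store [RR]
  rd: (w>>23)&0x7=0x2 → r2
  rs: (w>>20)&0x7=0x0 → r0
@+08  big-endian(fc 00 00 00) = 0xfc000000
  top 6b → 0x3f → beq [J]
  imm: (w>>0)&0x3ffffff=0x0 → #0
@+0c  big-endian(c0 b0 00 00) = 0xc0b00000
  top 6b → 0x30 → band [RR]
  rd: (w>>23)&0x7=0x1 → r1
  rs: (w>>20)&0x7=0x3 → r3
@+10  big-endian(e1 4f e6 0b) = 0xe14fe60b
  top 6b → 0x38 → li [RI]
  rd: (w>>23)&0x7=0x2 → r2
  imm: (w>>0)&0x7fffff=0x4fe60b → #5236235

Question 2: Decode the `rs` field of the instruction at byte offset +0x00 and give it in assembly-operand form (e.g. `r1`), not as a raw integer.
@+00  big-endian(df 40 00 00) = 0xdf400000
  op=0xdf400000>>26=0x37 ⇒ or (RR)
  [25:23] rd=6 = r6
  [22:20] rs=4 = r4

r4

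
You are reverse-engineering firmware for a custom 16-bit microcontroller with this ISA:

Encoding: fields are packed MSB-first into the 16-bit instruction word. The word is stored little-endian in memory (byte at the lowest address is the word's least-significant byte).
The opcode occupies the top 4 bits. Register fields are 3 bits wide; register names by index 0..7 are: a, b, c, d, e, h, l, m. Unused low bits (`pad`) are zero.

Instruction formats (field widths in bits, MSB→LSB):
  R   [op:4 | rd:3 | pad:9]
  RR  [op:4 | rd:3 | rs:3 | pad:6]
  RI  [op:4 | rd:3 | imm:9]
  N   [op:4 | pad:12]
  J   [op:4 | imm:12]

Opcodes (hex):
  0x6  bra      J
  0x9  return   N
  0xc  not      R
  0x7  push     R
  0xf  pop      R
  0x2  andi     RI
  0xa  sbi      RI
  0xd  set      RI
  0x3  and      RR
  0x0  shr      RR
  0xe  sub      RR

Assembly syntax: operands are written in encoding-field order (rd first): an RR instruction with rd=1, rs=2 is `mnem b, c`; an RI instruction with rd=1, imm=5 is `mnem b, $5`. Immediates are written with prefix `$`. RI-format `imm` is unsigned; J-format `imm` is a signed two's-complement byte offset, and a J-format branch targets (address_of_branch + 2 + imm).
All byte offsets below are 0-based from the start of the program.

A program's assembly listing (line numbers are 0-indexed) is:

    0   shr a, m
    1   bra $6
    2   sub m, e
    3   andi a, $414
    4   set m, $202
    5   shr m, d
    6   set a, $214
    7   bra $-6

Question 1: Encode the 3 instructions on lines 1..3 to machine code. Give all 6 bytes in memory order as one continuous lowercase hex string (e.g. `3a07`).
1. bra fields op=0x6:4|imm=6:12 → word 6006h → 06 60
2. sub fields op=0xe:4|rd=7:3|rs=4:3|pad=0:6 → word ef00h → 00 ef
3. andi fields op=0x2:4|rd=0:3|imm=414:9 → word 219eh → 9e 21

066000ef9e21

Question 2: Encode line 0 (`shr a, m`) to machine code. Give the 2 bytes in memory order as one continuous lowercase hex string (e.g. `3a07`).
line 0 (shr): pack op=0x0:4|rd=0:3|rs=7:3|pad=0:6 = 0x01c0; little→ c0 01

c001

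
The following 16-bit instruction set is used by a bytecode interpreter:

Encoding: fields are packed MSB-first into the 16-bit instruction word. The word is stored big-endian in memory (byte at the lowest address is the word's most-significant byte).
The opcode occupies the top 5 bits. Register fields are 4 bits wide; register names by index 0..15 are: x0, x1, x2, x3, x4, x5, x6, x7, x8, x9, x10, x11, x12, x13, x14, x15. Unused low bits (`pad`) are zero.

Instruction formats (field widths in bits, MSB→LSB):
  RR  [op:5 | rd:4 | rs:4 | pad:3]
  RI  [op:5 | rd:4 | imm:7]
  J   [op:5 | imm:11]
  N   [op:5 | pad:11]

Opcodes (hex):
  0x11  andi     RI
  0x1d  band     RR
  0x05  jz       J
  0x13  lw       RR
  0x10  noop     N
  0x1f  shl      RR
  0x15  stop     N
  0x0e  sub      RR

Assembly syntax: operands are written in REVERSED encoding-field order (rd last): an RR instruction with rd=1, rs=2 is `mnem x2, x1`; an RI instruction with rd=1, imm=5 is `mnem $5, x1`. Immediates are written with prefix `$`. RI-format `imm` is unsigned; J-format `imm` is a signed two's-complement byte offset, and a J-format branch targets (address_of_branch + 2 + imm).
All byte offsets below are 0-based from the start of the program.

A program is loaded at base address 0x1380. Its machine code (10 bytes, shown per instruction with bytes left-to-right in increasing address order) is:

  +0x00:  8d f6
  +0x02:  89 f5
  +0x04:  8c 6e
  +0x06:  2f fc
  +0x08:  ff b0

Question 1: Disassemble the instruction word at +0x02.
andi $117, x3

@+02  big-endian(89 f5) = 0x89f5
  top 5b → 0x11 → andi [RI]
  rd@[10:7]=0x3 ⇒ x3
  imm@[6:0]=0x75 ⇒ $117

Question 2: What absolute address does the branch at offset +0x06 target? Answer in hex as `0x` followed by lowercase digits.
0x1384

off 0x06: read 2f fc as big → 0x2ffc
  op=0x2ffc>>11=0x5 ⇒ jz (J)
  imm@[10:0]=0x7fc (s11→-4) ⇒ $-4
  target = base 0x1380 + off 0x06 + 2 + imm -4 = 0x1384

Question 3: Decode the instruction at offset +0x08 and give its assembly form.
shl x6, x15

off 0x08: read ff b0 as big → 0xffb0
  opcode bits[15:11]=0x1f: shl/RR
  [10:7] rd=15 = x15
  [6:3] rs=6 = x6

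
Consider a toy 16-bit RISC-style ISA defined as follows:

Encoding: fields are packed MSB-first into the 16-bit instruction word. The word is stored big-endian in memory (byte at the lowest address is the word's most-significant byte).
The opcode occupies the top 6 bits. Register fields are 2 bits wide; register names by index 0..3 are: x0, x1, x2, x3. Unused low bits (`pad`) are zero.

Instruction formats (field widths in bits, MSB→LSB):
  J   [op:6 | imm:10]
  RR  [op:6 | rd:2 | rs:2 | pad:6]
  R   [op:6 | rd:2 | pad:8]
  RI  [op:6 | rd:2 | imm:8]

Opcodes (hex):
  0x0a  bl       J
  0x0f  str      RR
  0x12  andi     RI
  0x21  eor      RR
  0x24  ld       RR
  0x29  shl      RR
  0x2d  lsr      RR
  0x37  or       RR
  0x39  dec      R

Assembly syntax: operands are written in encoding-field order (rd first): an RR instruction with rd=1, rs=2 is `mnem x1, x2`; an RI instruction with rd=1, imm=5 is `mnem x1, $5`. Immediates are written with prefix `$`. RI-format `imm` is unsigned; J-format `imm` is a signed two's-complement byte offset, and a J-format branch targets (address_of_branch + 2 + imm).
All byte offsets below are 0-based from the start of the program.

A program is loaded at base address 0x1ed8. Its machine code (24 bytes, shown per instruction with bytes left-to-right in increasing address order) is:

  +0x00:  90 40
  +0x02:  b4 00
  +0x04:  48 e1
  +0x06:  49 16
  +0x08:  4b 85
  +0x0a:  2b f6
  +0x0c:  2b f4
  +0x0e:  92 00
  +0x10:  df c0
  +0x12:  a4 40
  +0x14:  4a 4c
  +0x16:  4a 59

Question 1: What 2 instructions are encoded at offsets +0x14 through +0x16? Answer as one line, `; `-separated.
andi x2, $76; andi x2, $89

+0x14: 4a 4c ⇒ word 0x4a4c (big)
  op=0x4a4c>>10=0x12 ⇒ andi (RI)
  rd: (w>>8)&0x3=0x2 → x2
  imm: (w>>0)&0xff=0x4c → $76
+0x16: 4a 59 ⇒ word 0x4a59 (big)
  op=0x4a59>>10=0x12 ⇒ andi (RI)
  rd: (w>>8)&0x3=0x2 → x2
  imm: (w>>0)&0xff=0x59 → $89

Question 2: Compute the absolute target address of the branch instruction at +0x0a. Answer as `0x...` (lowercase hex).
0x1eda

@+0a  big-endian(2b f6) = 0x2bf6
  opcode bits[15:10]=0xa: bl/J
  [9:0] imm=1014 (s10→-10) = $-10
  target = base 0x1ed8 + off 0x0a + 2 + imm -10 = 0x1eda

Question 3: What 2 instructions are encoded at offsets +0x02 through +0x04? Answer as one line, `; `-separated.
lsr x0, x0; andi x0, $225

@+02  big-endian(b4 00) = 0xb400
  top 6b → 0x2d → lsr [RR]
  rd@[9:8]=0x0 ⇒ x0
  rs@[7:6]=0x0 ⇒ x0
@+04  big-endian(48 e1) = 0x48e1
  top 6b → 0x12 → andi [RI]
  rd@[9:8]=0x0 ⇒ x0
  imm@[7:0]=0xe1 ⇒ $225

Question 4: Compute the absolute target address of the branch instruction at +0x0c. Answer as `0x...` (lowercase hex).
@+0c  big-endian(2b f4) = 0x2bf4
  top 6b → 0xa → bl [J]
  imm@[9:0]=0x3f4 (s10→-12) ⇒ $-12
  target = base 0x1ed8 + off 0x0c + 2 + imm -12 = 0x1eda

0x1eda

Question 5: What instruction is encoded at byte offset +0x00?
@+00  big-endian(90 40) = 0x9040
  top 6b → 0x24 → ld [RR]
  rd: (w>>8)&0x3=0x0 → x0
  rs: (w>>6)&0x3=0x1 → x1

ld x0, x1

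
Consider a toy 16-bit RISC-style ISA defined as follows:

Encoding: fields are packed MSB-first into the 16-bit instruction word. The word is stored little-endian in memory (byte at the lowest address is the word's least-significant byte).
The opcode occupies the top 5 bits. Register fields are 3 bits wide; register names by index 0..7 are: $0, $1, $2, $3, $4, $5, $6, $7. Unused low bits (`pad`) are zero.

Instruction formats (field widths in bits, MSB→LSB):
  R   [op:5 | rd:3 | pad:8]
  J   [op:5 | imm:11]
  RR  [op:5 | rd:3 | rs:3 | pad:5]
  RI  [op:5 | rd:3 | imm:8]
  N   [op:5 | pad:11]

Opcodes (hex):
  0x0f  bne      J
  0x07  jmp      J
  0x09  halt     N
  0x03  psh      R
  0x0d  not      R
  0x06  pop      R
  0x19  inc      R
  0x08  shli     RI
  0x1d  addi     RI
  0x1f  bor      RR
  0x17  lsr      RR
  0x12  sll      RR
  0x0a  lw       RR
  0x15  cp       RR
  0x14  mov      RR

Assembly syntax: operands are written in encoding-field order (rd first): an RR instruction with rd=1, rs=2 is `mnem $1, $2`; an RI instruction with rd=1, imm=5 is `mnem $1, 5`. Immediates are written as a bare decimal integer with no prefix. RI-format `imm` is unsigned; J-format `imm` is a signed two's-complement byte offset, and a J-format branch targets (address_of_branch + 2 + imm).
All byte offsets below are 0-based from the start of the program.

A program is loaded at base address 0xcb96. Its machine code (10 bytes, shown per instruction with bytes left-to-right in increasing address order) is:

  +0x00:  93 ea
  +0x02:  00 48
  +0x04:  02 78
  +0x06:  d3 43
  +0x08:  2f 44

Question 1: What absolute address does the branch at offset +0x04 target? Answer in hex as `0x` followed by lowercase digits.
0xcb9e

[04] 02 78 → 0x7802
  top 5b → 0xf → bne [J]
  imm: (w>>0)&0x7ff=0x2 → 2
  target = base 0xcb96 + off 0x04 + 2 + imm 2 = 0xcb9e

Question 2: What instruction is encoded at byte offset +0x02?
halt

[02] 00 48 → 0x4800
  op=0x4800>>11=0x9 ⇒ halt (N)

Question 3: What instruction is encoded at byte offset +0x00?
addi $2, 147

@+00  little-endian(93 ea) = 0xea93
  top 5b → 0x1d → addi [RI]
  [10:8] rd=2 = $2
  [7:0] imm=147 = 147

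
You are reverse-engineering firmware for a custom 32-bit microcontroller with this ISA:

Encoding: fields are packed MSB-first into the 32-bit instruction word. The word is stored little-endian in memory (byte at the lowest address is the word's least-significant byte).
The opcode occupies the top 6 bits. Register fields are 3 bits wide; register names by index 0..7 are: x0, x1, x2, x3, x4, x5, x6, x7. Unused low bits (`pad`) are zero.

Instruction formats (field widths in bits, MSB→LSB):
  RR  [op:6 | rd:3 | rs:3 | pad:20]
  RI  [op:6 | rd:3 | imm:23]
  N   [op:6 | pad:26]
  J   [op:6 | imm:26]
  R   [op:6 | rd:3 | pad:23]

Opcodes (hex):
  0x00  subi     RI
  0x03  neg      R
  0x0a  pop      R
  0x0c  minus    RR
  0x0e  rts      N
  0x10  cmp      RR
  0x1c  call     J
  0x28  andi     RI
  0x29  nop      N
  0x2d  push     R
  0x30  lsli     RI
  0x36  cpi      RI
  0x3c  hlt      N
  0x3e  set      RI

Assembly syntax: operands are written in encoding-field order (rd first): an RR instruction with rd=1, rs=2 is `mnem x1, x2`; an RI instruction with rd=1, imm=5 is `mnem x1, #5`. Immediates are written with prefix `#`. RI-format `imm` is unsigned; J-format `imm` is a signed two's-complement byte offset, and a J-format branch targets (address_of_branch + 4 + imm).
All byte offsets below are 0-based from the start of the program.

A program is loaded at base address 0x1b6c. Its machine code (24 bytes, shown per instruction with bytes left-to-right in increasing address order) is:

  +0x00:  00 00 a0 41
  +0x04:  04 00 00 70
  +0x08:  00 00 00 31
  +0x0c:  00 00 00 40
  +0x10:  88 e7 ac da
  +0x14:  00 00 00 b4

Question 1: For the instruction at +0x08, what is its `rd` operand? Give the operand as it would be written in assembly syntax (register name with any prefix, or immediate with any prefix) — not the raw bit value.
x2

@+08  little-endian(00 00 00 31) = 0x31000000
  opcode bits[31:26]=0xc: minus/RR
  rd: (w>>23)&0x7=0x2 → x2
  rs: (w>>20)&0x7=0x0 → x0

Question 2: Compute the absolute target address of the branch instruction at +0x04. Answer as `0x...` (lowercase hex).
0x1b78

+0x04: 04 00 00 70 ⇒ word 0x70000004 (little)
  top 6b → 0x1c → call [J]
  imm: (w>>0)&0x3ffffff=0x4 → #4
  target = base 0x1b6c + off 0x04 + 4 + imm 4 = 0x1b78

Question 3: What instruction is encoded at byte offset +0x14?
off 0x14: read 00 00 00 b4 as little → 0xb4000000
  top 6b → 0x2d → push [R]
  [25:23] rd=0 = x0

push x0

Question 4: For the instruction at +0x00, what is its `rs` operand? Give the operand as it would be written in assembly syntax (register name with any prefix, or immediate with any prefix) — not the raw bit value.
+0x00: 00 00 a0 41 ⇒ word 0x41a00000 (little)
  top 6b → 0x10 → cmp [RR]
  [25:23] rd=3 = x3
  [22:20] rs=2 = x2

x2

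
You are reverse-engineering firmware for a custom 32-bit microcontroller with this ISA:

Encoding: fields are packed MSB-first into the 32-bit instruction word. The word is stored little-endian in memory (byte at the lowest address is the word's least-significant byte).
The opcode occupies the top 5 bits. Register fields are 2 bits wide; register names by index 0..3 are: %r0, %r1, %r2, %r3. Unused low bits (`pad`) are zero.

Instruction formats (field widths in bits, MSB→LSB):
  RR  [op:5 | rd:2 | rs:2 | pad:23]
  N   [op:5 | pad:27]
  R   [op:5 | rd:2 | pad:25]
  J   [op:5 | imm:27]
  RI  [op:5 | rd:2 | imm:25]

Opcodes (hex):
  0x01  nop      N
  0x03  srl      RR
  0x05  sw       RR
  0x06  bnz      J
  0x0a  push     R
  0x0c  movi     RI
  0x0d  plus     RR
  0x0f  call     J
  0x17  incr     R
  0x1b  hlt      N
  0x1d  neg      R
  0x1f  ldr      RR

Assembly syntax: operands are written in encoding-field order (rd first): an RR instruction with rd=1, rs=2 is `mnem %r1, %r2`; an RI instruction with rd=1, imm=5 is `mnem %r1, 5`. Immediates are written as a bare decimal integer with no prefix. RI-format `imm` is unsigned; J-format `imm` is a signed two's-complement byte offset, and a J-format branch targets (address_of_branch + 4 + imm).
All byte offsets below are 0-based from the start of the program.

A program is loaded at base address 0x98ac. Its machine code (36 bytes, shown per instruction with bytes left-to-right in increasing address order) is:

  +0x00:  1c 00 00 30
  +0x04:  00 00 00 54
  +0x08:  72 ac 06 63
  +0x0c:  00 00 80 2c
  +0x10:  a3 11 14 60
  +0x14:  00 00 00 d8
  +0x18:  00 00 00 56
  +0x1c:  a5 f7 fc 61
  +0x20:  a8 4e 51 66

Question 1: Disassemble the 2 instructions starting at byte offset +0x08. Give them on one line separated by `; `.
@+08  little-endian(72 ac 06 63) = 0x6306ac72
  top 5b → 0xc → movi [RI]
  [26:25] rd=1 = %r1
  [24:0] imm=17214578 = 17214578
@+0c  little-endian(00 00 80 2c) = 0x2c800000
  top 5b → 0x5 → sw [RR]
  [26:25] rd=2 = %r2
  [24:23] rs=1 = %r1

movi %r1, 17214578; sw %r2, %r1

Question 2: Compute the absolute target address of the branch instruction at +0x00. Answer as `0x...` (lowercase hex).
0x98cc

+0x00: 1c 00 00 30 ⇒ word 0x3000001c (little)
  opcode bits[31:27]=0x6: bnz/J
  [26:0] imm=28 = 28
  target = base 0x98ac + off 0x00 + 4 + imm 28 = 0x98cc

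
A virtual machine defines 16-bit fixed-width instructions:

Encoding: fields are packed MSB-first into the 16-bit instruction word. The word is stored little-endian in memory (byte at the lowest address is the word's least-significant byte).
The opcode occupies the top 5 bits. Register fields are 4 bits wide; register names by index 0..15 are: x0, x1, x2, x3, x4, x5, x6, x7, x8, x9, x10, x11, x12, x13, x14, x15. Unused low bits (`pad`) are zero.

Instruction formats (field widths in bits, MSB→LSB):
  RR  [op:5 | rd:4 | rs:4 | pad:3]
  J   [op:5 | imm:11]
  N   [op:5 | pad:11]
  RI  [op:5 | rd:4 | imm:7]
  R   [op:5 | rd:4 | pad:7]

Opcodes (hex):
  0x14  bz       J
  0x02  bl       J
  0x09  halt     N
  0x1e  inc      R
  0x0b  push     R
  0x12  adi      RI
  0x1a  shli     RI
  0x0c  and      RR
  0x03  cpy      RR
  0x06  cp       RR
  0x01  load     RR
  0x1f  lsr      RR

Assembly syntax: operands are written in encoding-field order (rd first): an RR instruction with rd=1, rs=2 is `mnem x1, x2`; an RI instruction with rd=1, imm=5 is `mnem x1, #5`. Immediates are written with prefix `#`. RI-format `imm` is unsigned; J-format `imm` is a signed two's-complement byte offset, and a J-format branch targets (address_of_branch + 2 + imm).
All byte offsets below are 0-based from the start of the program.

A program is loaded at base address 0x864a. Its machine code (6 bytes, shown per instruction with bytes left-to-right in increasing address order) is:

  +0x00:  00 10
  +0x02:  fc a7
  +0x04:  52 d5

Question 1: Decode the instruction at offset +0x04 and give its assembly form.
shli x10, #82

+0x04: 52 d5 ⇒ word 0xd552 (little)
  op=0xd552>>11=0x1a ⇒ shli (RI)
  rd@[10:7]=0xa ⇒ x10
  imm@[6:0]=0x52 ⇒ #82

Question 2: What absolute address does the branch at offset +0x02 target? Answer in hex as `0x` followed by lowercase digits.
0x864a

@+02  little-endian(fc a7) = 0xa7fc
  opcode bits[15:11]=0x14: bz/J
  [10:0] imm=2044 (s11→-4) = #-4
  target = base 0x864a + off 0x02 + 2 + imm -4 = 0x864a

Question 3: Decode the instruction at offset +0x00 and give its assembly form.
+0x00: 00 10 ⇒ word 0x1000 (little)
  opcode bits[15:11]=0x2: bl/J
  imm: (w>>0)&0x7ff=0x0 → #0

bl #0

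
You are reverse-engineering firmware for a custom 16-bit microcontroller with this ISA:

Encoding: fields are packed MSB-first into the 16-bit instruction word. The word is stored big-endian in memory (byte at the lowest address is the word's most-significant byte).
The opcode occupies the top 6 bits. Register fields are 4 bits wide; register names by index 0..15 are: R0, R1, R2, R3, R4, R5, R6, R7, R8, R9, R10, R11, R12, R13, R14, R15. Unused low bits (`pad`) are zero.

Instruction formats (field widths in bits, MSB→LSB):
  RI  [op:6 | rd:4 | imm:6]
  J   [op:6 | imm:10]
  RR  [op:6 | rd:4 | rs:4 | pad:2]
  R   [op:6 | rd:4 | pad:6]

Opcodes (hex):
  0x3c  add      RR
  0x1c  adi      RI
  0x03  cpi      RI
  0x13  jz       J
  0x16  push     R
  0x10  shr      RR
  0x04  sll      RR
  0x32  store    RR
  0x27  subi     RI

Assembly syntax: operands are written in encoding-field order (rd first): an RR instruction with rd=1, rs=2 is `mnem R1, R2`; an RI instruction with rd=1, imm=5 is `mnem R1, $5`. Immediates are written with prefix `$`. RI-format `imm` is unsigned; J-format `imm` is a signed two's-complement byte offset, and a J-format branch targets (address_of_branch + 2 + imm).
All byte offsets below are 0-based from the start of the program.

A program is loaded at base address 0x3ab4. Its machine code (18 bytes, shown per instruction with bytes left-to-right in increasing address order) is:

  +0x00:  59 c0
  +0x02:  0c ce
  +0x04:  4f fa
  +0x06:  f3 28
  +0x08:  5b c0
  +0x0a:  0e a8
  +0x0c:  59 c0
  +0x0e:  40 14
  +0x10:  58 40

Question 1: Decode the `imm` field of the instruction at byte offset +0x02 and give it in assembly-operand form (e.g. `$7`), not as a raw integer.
$14

off 0x02: read 0c ce as big → 0x0cce
  top 6b → 0x3 → cpi [RI]
  rd: (w>>6)&0xf=0x3 → R3
  imm: (w>>0)&0x3f=0xe → $14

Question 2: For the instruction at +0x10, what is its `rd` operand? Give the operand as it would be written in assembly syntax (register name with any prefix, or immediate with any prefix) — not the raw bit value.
+0x10: 58 40 ⇒ word 0x5840 (big)
  opcode bits[15:10]=0x16: push/R
  rd@[9:6]=0x1 ⇒ R1

R1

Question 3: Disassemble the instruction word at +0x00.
off 0x00: read 59 c0 as big → 0x59c0
  op=0x59c0>>10=0x16 ⇒ push (R)
  rd: (w>>6)&0xf=0x7 → R7

push R7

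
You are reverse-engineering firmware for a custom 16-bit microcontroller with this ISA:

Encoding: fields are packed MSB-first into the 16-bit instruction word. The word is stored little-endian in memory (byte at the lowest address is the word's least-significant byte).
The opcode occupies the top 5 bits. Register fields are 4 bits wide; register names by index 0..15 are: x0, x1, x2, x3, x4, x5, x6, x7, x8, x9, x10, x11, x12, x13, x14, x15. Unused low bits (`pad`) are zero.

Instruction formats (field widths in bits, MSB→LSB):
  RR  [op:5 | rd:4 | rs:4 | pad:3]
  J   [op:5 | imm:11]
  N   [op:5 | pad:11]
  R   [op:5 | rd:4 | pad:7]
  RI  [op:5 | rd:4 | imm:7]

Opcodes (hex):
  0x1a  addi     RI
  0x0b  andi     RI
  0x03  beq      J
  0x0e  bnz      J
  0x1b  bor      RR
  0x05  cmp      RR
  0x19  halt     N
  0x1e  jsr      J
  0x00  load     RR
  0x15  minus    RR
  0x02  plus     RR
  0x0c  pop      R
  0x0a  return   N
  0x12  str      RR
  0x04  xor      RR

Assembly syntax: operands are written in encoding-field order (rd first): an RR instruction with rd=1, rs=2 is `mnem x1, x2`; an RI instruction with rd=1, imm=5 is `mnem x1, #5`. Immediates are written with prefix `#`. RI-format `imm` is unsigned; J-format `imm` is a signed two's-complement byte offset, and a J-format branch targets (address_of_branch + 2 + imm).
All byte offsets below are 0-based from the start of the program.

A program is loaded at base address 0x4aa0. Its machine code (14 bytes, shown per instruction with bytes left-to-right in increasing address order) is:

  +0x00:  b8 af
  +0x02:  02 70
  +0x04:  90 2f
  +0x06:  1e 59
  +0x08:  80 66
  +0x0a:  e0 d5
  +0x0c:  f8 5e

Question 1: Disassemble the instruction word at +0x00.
[00] b8 af → 0xafb8
  top 5b → 0x15 → minus [RR]
  rd: (w>>7)&0xf=0xf → x15
  rs: (w>>3)&0xf=0x7 → x7

minus x15, x7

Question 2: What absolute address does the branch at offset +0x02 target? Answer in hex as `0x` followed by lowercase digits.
off 0x02: read 02 70 as little → 0x7002
  opcode bits[15:11]=0xe: bnz/J
  [10:0] imm=2 = #2
  target = base 0x4aa0 + off 0x02 + 2 + imm 2 = 0x4aa6

0x4aa6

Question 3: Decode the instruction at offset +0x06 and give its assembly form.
off 0x06: read 1e 59 as little → 0x591e
  opcode bits[15:11]=0xb: andi/RI
  rd: (w>>7)&0xf=0x2 → x2
  imm: (w>>0)&0x7f=0x1e → #30

andi x2, #30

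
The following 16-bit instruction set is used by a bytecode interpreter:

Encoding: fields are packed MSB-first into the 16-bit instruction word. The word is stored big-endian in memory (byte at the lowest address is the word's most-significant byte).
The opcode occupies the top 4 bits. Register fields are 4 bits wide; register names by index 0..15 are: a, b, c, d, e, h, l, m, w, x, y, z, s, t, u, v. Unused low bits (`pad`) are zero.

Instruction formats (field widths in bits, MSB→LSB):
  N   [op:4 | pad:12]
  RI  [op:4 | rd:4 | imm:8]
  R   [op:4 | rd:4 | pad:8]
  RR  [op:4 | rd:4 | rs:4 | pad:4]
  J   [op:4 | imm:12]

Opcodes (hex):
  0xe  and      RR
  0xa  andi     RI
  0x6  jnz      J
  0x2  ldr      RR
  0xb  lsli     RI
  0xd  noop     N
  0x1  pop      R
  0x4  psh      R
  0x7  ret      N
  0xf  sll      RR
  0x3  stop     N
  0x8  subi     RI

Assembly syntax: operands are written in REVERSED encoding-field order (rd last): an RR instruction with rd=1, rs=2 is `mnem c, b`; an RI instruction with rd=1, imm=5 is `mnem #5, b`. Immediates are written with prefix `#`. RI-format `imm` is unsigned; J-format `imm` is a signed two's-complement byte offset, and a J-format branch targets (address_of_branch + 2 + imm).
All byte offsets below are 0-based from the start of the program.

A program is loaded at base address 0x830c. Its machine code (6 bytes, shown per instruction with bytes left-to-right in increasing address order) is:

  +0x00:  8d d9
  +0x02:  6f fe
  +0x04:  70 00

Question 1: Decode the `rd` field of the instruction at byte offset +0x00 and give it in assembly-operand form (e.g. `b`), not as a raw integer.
+0x00: 8d d9 ⇒ word 0x8dd9 (big)
  opcode bits[15:12]=0x8: subi/RI
  rd: (w>>8)&0xf=0xd → t
  imm: (w>>0)&0xff=0xd9 → #217

t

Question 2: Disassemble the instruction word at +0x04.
[04] 70 00 → 0x7000
  opcode bits[15:12]=0x7: ret/N

ret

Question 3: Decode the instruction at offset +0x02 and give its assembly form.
@+02  big-endian(6f fe) = 0x6ffe
  op=0x6ffe>>12=0x6 ⇒ jnz (J)
  imm: (w>>0)&0xfff=0xffe (s12→-2) → #-2

jnz #-2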